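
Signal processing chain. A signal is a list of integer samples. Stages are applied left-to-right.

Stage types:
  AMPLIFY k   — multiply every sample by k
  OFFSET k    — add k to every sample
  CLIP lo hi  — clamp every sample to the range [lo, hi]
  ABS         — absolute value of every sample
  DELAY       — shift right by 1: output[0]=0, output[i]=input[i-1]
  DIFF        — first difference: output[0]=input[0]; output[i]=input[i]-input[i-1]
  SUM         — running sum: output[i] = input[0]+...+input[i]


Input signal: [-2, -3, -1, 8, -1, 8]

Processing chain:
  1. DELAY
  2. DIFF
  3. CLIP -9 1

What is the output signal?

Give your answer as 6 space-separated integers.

Answer: 0 -2 -1 1 1 -9

Derivation:
Input: [-2, -3, -1, 8, -1, 8]
Stage 1 (DELAY): [0, -2, -3, -1, 8, -1] = [0, -2, -3, -1, 8, -1] -> [0, -2, -3, -1, 8, -1]
Stage 2 (DIFF): s[0]=0, -2-0=-2, -3--2=-1, -1--3=2, 8--1=9, -1-8=-9 -> [0, -2, -1, 2, 9, -9]
Stage 3 (CLIP -9 1): clip(0,-9,1)=0, clip(-2,-9,1)=-2, clip(-1,-9,1)=-1, clip(2,-9,1)=1, clip(9,-9,1)=1, clip(-9,-9,1)=-9 -> [0, -2, -1, 1, 1, -9]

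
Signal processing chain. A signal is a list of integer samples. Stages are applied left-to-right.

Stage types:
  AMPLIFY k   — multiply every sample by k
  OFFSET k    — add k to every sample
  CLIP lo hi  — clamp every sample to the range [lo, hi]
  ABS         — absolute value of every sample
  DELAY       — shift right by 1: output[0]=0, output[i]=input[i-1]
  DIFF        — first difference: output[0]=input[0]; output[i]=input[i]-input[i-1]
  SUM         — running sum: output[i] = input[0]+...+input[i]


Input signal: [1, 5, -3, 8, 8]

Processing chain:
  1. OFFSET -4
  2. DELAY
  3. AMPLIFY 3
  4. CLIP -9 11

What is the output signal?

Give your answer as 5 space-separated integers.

Answer: 0 -9 3 -9 11

Derivation:
Input: [1, 5, -3, 8, 8]
Stage 1 (OFFSET -4): 1+-4=-3, 5+-4=1, -3+-4=-7, 8+-4=4, 8+-4=4 -> [-3, 1, -7, 4, 4]
Stage 2 (DELAY): [0, -3, 1, -7, 4] = [0, -3, 1, -7, 4] -> [0, -3, 1, -7, 4]
Stage 3 (AMPLIFY 3): 0*3=0, -3*3=-9, 1*3=3, -7*3=-21, 4*3=12 -> [0, -9, 3, -21, 12]
Stage 4 (CLIP -9 11): clip(0,-9,11)=0, clip(-9,-9,11)=-9, clip(3,-9,11)=3, clip(-21,-9,11)=-9, clip(12,-9,11)=11 -> [0, -9, 3, -9, 11]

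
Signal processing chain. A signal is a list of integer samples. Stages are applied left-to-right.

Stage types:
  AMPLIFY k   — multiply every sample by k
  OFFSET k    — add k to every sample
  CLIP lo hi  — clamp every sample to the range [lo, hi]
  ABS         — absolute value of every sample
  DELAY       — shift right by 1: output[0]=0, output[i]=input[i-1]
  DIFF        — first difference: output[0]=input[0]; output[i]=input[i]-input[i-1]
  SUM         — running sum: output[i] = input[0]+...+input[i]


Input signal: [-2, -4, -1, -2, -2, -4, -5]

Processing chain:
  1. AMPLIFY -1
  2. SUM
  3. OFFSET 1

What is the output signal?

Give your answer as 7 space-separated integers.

Answer: 3 7 8 10 12 16 21

Derivation:
Input: [-2, -4, -1, -2, -2, -4, -5]
Stage 1 (AMPLIFY -1): -2*-1=2, -4*-1=4, -1*-1=1, -2*-1=2, -2*-1=2, -4*-1=4, -5*-1=5 -> [2, 4, 1, 2, 2, 4, 5]
Stage 2 (SUM): sum[0..0]=2, sum[0..1]=6, sum[0..2]=7, sum[0..3]=9, sum[0..4]=11, sum[0..5]=15, sum[0..6]=20 -> [2, 6, 7, 9, 11, 15, 20]
Stage 3 (OFFSET 1): 2+1=3, 6+1=7, 7+1=8, 9+1=10, 11+1=12, 15+1=16, 20+1=21 -> [3, 7, 8, 10, 12, 16, 21]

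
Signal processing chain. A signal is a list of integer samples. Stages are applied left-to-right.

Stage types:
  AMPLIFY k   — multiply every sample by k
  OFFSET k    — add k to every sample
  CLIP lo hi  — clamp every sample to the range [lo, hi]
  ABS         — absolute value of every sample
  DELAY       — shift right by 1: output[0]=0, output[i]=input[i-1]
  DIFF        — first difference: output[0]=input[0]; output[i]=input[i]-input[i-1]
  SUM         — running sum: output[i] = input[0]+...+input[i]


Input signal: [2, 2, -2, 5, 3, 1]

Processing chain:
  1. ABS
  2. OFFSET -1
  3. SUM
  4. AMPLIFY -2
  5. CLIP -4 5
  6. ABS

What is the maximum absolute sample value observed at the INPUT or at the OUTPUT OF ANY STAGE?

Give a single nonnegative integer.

Answer: 18

Derivation:
Input: [2, 2, -2, 5, 3, 1] (max |s|=5)
Stage 1 (ABS): |2|=2, |2|=2, |-2|=2, |5|=5, |3|=3, |1|=1 -> [2, 2, 2, 5, 3, 1] (max |s|=5)
Stage 2 (OFFSET -1): 2+-1=1, 2+-1=1, 2+-1=1, 5+-1=4, 3+-1=2, 1+-1=0 -> [1, 1, 1, 4, 2, 0] (max |s|=4)
Stage 3 (SUM): sum[0..0]=1, sum[0..1]=2, sum[0..2]=3, sum[0..3]=7, sum[0..4]=9, sum[0..5]=9 -> [1, 2, 3, 7, 9, 9] (max |s|=9)
Stage 4 (AMPLIFY -2): 1*-2=-2, 2*-2=-4, 3*-2=-6, 7*-2=-14, 9*-2=-18, 9*-2=-18 -> [-2, -4, -6, -14, -18, -18] (max |s|=18)
Stage 5 (CLIP -4 5): clip(-2,-4,5)=-2, clip(-4,-4,5)=-4, clip(-6,-4,5)=-4, clip(-14,-4,5)=-4, clip(-18,-4,5)=-4, clip(-18,-4,5)=-4 -> [-2, -4, -4, -4, -4, -4] (max |s|=4)
Stage 6 (ABS): |-2|=2, |-4|=4, |-4|=4, |-4|=4, |-4|=4, |-4|=4 -> [2, 4, 4, 4, 4, 4] (max |s|=4)
Overall max amplitude: 18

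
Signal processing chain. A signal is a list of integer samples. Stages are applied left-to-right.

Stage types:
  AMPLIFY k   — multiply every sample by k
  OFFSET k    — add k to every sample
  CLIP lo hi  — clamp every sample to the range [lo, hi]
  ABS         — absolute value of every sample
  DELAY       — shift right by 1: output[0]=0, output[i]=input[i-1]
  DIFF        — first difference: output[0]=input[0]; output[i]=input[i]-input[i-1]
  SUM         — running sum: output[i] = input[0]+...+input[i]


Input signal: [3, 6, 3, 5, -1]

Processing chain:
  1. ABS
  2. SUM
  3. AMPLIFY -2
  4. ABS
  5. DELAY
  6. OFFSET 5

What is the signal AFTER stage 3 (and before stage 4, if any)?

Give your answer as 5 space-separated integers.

Input: [3, 6, 3, 5, -1]
Stage 1 (ABS): |3|=3, |6|=6, |3|=3, |5|=5, |-1|=1 -> [3, 6, 3, 5, 1]
Stage 2 (SUM): sum[0..0]=3, sum[0..1]=9, sum[0..2]=12, sum[0..3]=17, sum[0..4]=18 -> [3, 9, 12, 17, 18]
Stage 3 (AMPLIFY -2): 3*-2=-6, 9*-2=-18, 12*-2=-24, 17*-2=-34, 18*-2=-36 -> [-6, -18, -24, -34, -36]

Answer: -6 -18 -24 -34 -36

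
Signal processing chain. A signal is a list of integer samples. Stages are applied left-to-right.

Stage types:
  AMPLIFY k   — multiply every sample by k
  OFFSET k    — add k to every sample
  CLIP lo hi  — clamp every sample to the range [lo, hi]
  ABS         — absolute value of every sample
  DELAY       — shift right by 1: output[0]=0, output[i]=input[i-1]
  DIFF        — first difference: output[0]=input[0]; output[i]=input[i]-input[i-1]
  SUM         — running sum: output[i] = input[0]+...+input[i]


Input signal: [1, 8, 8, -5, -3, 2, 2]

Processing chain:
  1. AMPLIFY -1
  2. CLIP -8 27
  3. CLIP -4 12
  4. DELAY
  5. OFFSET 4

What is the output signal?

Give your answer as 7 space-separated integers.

Input: [1, 8, 8, -5, -3, 2, 2]
Stage 1 (AMPLIFY -1): 1*-1=-1, 8*-1=-8, 8*-1=-8, -5*-1=5, -3*-1=3, 2*-1=-2, 2*-1=-2 -> [-1, -8, -8, 5, 3, -2, -2]
Stage 2 (CLIP -8 27): clip(-1,-8,27)=-1, clip(-8,-8,27)=-8, clip(-8,-8,27)=-8, clip(5,-8,27)=5, clip(3,-8,27)=3, clip(-2,-8,27)=-2, clip(-2,-8,27)=-2 -> [-1, -8, -8, 5, 3, -2, -2]
Stage 3 (CLIP -4 12): clip(-1,-4,12)=-1, clip(-8,-4,12)=-4, clip(-8,-4,12)=-4, clip(5,-4,12)=5, clip(3,-4,12)=3, clip(-2,-4,12)=-2, clip(-2,-4,12)=-2 -> [-1, -4, -4, 5, 3, -2, -2]
Stage 4 (DELAY): [0, -1, -4, -4, 5, 3, -2] = [0, -1, -4, -4, 5, 3, -2] -> [0, -1, -4, -4, 5, 3, -2]
Stage 5 (OFFSET 4): 0+4=4, -1+4=3, -4+4=0, -4+4=0, 5+4=9, 3+4=7, -2+4=2 -> [4, 3, 0, 0, 9, 7, 2]

Answer: 4 3 0 0 9 7 2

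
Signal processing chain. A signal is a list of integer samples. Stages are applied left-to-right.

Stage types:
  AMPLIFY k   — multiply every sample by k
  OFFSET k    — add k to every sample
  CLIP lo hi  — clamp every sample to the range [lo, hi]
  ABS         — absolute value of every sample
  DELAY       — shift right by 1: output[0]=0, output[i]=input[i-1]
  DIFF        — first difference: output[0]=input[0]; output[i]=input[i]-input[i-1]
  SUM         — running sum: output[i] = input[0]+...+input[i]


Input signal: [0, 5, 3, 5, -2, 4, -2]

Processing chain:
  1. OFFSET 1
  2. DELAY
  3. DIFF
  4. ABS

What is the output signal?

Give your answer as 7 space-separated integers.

Answer: 0 1 5 2 2 7 6

Derivation:
Input: [0, 5, 3, 5, -2, 4, -2]
Stage 1 (OFFSET 1): 0+1=1, 5+1=6, 3+1=4, 5+1=6, -2+1=-1, 4+1=5, -2+1=-1 -> [1, 6, 4, 6, -1, 5, -1]
Stage 2 (DELAY): [0, 1, 6, 4, 6, -1, 5] = [0, 1, 6, 4, 6, -1, 5] -> [0, 1, 6, 4, 6, -1, 5]
Stage 3 (DIFF): s[0]=0, 1-0=1, 6-1=5, 4-6=-2, 6-4=2, -1-6=-7, 5--1=6 -> [0, 1, 5, -2, 2, -7, 6]
Stage 4 (ABS): |0|=0, |1|=1, |5|=5, |-2|=2, |2|=2, |-7|=7, |6|=6 -> [0, 1, 5, 2, 2, 7, 6]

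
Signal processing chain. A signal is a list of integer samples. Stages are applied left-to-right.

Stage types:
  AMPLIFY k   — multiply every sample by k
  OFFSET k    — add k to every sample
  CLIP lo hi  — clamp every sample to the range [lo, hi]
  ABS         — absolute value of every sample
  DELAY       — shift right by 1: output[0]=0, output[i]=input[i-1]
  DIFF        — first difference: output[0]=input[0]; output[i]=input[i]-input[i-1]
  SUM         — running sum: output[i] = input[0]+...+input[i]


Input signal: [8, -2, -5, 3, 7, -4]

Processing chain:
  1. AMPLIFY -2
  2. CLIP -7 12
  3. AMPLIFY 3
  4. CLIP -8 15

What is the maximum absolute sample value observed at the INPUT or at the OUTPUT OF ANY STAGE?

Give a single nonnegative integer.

Answer: 30

Derivation:
Input: [8, -2, -5, 3, 7, -4] (max |s|=8)
Stage 1 (AMPLIFY -2): 8*-2=-16, -2*-2=4, -5*-2=10, 3*-2=-6, 7*-2=-14, -4*-2=8 -> [-16, 4, 10, -6, -14, 8] (max |s|=16)
Stage 2 (CLIP -7 12): clip(-16,-7,12)=-7, clip(4,-7,12)=4, clip(10,-7,12)=10, clip(-6,-7,12)=-6, clip(-14,-7,12)=-7, clip(8,-7,12)=8 -> [-7, 4, 10, -6, -7, 8] (max |s|=10)
Stage 3 (AMPLIFY 3): -7*3=-21, 4*3=12, 10*3=30, -6*3=-18, -7*3=-21, 8*3=24 -> [-21, 12, 30, -18, -21, 24] (max |s|=30)
Stage 4 (CLIP -8 15): clip(-21,-8,15)=-8, clip(12,-8,15)=12, clip(30,-8,15)=15, clip(-18,-8,15)=-8, clip(-21,-8,15)=-8, clip(24,-8,15)=15 -> [-8, 12, 15, -8, -8, 15] (max |s|=15)
Overall max amplitude: 30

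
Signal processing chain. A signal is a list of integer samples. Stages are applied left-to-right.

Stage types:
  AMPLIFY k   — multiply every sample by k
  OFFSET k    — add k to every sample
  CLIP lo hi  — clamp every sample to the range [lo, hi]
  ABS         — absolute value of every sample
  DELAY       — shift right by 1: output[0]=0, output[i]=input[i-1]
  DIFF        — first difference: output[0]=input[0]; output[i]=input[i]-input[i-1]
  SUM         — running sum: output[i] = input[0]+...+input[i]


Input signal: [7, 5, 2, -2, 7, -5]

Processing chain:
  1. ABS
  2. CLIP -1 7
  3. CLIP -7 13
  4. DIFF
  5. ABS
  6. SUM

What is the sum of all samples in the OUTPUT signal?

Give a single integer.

Answer: 76

Derivation:
Input: [7, 5, 2, -2, 7, -5]
Stage 1 (ABS): |7|=7, |5|=5, |2|=2, |-2|=2, |7|=7, |-5|=5 -> [7, 5, 2, 2, 7, 5]
Stage 2 (CLIP -1 7): clip(7,-1,7)=7, clip(5,-1,7)=5, clip(2,-1,7)=2, clip(2,-1,7)=2, clip(7,-1,7)=7, clip(5,-1,7)=5 -> [7, 5, 2, 2, 7, 5]
Stage 3 (CLIP -7 13): clip(7,-7,13)=7, clip(5,-7,13)=5, clip(2,-7,13)=2, clip(2,-7,13)=2, clip(7,-7,13)=7, clip(5,-7,13)=5 -> [7, 5, 2, 2, 7, 5]
Stage 4 (DIFF): s[0]=7, 5-7=-2, 2-5=-3, 2-2=0, 7-2=5, 5-7=-2 -> [7, -2, -3, 0, 5, -2]
Stage 5 (ABS): |7|=7, |-2|=2, |-3|=3, |0|=0, |5|=5, |-2|=2 -> [7, 2, 3, 0, 5, 2]
Stage 6 (SUM): sum[0..0]=7, sum[0..1]=9, sum[0..2]=12, sum[0..3]=12, sum[0..4]=17, sum[0..5]=19 -> [7, 9, 12, 12, 17, 19]
Output sum: 76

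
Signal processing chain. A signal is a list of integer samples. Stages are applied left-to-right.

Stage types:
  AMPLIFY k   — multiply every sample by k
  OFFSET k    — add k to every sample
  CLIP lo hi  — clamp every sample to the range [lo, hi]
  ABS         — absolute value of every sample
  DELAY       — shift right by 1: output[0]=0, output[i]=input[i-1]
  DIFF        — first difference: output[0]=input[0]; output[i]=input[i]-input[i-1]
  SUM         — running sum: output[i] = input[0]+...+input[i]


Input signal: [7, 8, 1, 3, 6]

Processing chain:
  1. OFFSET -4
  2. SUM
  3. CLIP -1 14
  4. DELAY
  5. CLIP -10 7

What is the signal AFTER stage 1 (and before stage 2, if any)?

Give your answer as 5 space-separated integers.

Input: [7, 8, 1, 3, 6]
Stage 1 (OFFSET -4): 7+-4=3, 8+-4=4, 1+-4=-3, 3+-4=-1, 6+-4=2 -> [3, 4, -3, -1, 2]

Answer: 3 4 -3 -1 2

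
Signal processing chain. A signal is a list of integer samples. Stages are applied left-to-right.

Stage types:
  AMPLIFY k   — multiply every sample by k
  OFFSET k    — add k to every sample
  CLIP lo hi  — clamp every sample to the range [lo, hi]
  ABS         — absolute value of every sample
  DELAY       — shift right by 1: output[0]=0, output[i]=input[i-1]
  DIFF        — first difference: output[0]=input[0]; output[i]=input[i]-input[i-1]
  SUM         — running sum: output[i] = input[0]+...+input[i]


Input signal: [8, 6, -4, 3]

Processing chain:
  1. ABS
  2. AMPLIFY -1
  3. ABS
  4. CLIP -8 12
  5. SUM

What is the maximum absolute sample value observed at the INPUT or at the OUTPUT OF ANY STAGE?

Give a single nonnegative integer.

Input: [8, 6, -4, 3] (max |s|=8)
Stage 1 (ABS): |8|=8, |6|=6, |-4|=4, |3|=3 -> [8, 6, 4, 3] (max |s|=8)
Stage 2 (AMPLIFY -1): 8*-1=-8, 6*-1=-6, 4*-1=-4, 3*-1=-3 -> [-8, -6, -4, -3] (max |s|=8)
Stage 3 (ABS): |-8|=8, |-6|=6, |-4|=4, |-3|=3 -> [8, 6, 4, 3] (max |s|=8)
Stage 4 (CLIP -8 12): clip(8,-8,12)=8, clip(6,-8,12)=6, clip(4,-8,12)=4, clip(3,-8,12)=3 -> [8, 6, 4, 3] (max |s|=8)
Stage 5 (SUM): sum[0..0]=8, sum[0..1]=14, sum[0..2]=18, sum[0..3]=21 -> [8, 14, 18, 21] (max |s|=21)
Overall max amplitude: 21

Answer: 21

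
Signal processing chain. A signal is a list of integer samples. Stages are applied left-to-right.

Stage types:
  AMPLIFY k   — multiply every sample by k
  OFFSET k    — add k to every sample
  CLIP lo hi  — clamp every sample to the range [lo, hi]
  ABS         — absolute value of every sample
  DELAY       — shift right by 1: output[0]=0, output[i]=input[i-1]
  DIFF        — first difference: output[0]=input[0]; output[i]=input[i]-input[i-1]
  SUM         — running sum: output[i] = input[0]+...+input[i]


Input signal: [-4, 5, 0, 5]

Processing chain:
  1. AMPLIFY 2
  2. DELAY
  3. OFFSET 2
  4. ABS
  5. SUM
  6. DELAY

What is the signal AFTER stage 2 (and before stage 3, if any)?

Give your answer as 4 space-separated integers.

Input: [-4, 5, 0, 5]
Stage 1 (AMPLIFY 2): -4*2=-8, 5*2=10, 0*2=0, 5*2=10 -> [-8, 10, 0, 10]
Stage 2 (DELAY): [0, -8, 10, 0] = [0, -8, 10, 0] -> [0, -8, 10, 0]

Answer: 0 -8 10 0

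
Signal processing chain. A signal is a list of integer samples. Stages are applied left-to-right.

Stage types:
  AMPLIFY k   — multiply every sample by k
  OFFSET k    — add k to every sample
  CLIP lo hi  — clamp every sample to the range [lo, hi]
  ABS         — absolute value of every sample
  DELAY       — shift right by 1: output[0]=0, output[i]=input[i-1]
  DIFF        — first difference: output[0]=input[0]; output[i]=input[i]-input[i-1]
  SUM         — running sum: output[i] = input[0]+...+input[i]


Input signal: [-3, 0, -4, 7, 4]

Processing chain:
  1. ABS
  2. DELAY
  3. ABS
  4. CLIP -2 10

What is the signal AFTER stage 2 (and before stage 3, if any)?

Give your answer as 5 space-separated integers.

Answer: 0 3 0 4 7

Derivation:
Input: [-3, 0, -4, 7, 4]
Stage 1 (ABS): |-3|=3, |0|=0, |-4|=4, |7|=7, |4|=4 -> [3, 0, 4, 7, 4]
Stage 2 (DELAY): [0, 3, 0, 4, 7] = [0, 3, 0, 4, 7] -> [0, 3, 0, 4, 7]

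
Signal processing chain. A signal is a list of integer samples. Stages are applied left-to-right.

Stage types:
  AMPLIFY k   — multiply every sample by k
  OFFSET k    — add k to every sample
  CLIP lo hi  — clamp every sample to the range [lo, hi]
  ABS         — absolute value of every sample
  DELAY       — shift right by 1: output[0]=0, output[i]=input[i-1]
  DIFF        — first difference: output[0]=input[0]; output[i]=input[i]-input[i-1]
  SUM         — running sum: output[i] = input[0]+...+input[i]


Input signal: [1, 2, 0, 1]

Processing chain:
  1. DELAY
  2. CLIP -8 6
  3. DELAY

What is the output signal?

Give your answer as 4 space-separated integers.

Input: [1, 2, 0, 1]
Stage 1 (DELAY): [0, 1, 2, 0] = [0, 1, 2, 0] -> [0, 1, 2, 0]
Stage 2 (CLIP -8 6): clip(0,-8,6)=0, clip(1,-8,6)=1, clip(2,-8,6)=2, clip(0,-8,6)=0 -> [0, 1, 2, 0]
Stage 3 (DELAY): [0, 0, 1, 2] = [0, 0, 1, 2] -> [0, 0, 1, 2]

Answer: 0 0 1 2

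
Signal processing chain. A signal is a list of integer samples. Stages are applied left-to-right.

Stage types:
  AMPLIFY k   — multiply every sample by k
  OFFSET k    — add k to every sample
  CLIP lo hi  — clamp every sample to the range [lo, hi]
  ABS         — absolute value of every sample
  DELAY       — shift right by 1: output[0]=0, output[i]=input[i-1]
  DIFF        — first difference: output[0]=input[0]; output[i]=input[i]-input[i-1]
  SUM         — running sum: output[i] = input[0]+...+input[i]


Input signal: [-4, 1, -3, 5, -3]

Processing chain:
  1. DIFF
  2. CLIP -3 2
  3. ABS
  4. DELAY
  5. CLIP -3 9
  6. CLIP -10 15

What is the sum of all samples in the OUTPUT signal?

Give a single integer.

Input: [-4, 1, -3, 5, -3]
Stage 1 (DIFF): s[0]=-4, 1--4=5, -3-1=-4, 5--3=8, -3-5=-8 -> [-4, 5, -4, 8, -8]
Stage 2 (CLIP -3 2): clip(-4,-3,2)=-3, clip(5,-3,2)=2, clip(-4,-3,2)=-3, clip(8,-3,2)=2, clip(-8,-3,2)=-3 -> [-3, 2, -3, 2, -3]
Stage 3 (ABS): |-3|=3, |2|=2, |-3|=3, |2|=2, |-3|=3 -> [3, 2, 3, 2, 3]
Stage 4 (DELAY): [0, 3, 2, 3, 2] = [0, 3, 2, 3, 2] -> [0, 3, 2, 3, 2]
Stage 5 (CLIP -3 9): clip(0,-3,9)=0, clip(3,-3,9)=3, clip(2,-3,9)=2, clip(3,-3,9)=3, clip(2,-3,9)=2 -> [0, 3, 2, 3, 2]
Stage 6 (CLIP -10 15): clip(0,-10,15)=0, clip(3,-10,15)=3, clip(2,-10,15)=2, clip(3,-10,15)=3, clip(2,-10,15)=2 -> [0, 3, 2, 3, 2]
Output sum: 10

Answer: 10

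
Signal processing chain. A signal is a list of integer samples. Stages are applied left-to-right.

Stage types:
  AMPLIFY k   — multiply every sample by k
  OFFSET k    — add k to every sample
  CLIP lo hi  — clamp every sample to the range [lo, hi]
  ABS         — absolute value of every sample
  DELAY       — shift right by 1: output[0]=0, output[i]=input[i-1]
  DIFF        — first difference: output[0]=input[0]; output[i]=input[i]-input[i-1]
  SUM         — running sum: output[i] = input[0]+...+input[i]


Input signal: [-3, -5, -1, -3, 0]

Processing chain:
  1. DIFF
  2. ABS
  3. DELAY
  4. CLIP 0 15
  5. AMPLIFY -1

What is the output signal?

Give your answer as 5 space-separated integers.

Input: [-3, -5, -1, -3, 0]
Stage 1 (DIFF): s[0]=-3, -5--3=-2, -1--5=4, -3--1=-2, 0--3=3 -> [-3, -2, 4, -2, 3]
Stage 2 (ABS): |-3|=3, |-2|=2, |4|=4, |-2|=2, |3|=3 -> [3, 2, 4, 2, 3]
Stage 3 (DELAY): [0, 3, 2, 4, 2] = [0, 3, 2, 4, 2] -> [0, 3, 2, 4, 2]
Stage 4 (CLIP 0 15): clip(0,0,15)=0, clip(3,0,15)=3, clip(2,0,15)=2, clip(4,0,15)=4, clip(2,0,15)=2 -> [0, 3, 2, 4, 2]
Stage 5 (AMPLIFY -1): 0*-1=0, 3*-1=-3, 2*-1=-2, 4*-1=-4, 2*-1=-2 -> [0, -3, -2, -4, -2]

Answer: 0 -3 -2 -4 -2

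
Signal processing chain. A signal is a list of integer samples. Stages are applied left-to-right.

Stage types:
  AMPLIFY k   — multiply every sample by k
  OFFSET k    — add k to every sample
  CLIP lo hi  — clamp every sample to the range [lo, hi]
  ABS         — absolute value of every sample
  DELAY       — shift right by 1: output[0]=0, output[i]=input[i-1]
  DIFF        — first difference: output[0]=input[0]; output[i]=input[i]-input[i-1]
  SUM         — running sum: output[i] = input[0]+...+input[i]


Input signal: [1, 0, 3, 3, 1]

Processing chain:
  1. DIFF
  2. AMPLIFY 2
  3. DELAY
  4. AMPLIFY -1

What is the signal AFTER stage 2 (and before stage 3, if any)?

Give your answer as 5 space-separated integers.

Answer: 2 -2 6 0 -4

Derivation:
Input: [1, 0, 3, 3, 1]
Stage 1 (DIFF): s[0]=1, 0-1=-1, 3-0=3, 3-3=0, 1-3=-2 -> [1, -1, 3, 0, -2]
Stage 2 (AMPLIFY 2): 1*2=2, -1*2=-2, 3*2=6, 0*2=0, -2*2=-4 -> [2, -2, 6, 0, -4]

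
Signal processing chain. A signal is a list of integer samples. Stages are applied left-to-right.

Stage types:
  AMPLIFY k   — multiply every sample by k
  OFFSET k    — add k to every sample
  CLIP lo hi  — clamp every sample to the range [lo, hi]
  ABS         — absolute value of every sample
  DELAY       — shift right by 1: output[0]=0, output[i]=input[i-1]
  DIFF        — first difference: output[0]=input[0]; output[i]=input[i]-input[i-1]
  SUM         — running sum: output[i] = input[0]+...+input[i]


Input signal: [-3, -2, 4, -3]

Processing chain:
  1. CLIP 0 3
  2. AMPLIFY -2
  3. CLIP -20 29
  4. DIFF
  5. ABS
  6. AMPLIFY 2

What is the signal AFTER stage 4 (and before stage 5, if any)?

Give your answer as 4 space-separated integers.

Answer: 0 0 -6 6

Derivation:
Input: [-3, -2, 4, -3]
Stage 1 (CLIP 0 3): clip(-3,0,3)=0, clip(-2,0,3)=0, clip(4,0,3)=3, clip(-3,0,3)=0 -> [0, 0, 3, 0]
Stage 2 (AMPLIFY -2): 0*-2=0, 0*-2=0, 3*-2=-6, 0*-2=0 -> [0, 0, -6, 0]
Stage 3 (CLIP -20 29): clip(0,-20,29)=0, clip(0,-20,29)=0, clip(-6,-20,29)=-6, clip(0,-20,29)=0 -> [0, 0, -6, 0]
Stage 4 (DIFF): s[0]=0, 0-0=0, -6-0=-6, 0--6=6 -> [0, 0, -6, 6]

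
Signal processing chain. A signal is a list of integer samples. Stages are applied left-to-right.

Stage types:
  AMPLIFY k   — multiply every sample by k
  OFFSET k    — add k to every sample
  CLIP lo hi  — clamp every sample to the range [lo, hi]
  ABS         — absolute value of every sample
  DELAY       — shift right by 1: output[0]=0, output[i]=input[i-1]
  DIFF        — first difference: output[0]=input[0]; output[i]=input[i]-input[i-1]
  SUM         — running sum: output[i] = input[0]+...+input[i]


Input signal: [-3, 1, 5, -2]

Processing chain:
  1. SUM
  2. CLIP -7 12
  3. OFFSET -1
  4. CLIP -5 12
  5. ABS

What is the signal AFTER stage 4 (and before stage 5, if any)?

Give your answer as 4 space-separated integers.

Answer: -4 -3 2 0

Derivation:
Input: [-3, 1, 5, -2]
Stage 1 (SUM): sum[0..0]=-3, sum[0..1]=-2, sum[0..2]=3, sum[0..3]=1 -> [-3, -2, 3, 1]
Stage 2 (CLIP -7 12): clip(-3,-7,12)=-3, clip(-2,-7,12)=-2, clip(3,-7,12)=3, clip(1,-7,12)=1 -> [-3, -2, 3, 1]
Stage 3 (OFFSET -1): -3+-1=-4, -2+-1=-3, 3+-1=2, 1+-1=0 -> [-4, -3, 2, 0]
Stage 4 (CLIP -5 12): clip(-4,-5,12)=-4, clip(-3,-5,12)=-3, clip(2,-5,12)=2, clip(0,-5,12)=0 -> [-4, -3, 2, 0]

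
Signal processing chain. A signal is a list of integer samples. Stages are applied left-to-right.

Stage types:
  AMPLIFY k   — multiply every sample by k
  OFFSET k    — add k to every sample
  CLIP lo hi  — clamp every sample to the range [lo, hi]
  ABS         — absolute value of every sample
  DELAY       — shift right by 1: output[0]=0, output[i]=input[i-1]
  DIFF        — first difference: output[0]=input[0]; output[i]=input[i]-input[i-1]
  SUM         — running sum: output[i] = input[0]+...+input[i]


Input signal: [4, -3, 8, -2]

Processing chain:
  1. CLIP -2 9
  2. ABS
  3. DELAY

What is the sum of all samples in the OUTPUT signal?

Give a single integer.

Answer: 14

Derivation:
Input: [4, -3, 8, -2]
Stage 1 (CLIP -2 9): clip(4,-2,9)=4, clip(-3,-2,9)=-2, clip(8,-2,9)=8, clip(-2,-2,9)=-2 -> [4, -2, 8, -2]
Stage 2 (ABS): |4|=4, |-2|=2, |8|=8, |-2|=2 -> [4, 2, 8, 2]
Stage 3 (DELAY): [0, 4, 2, 8] = [0, 4, 2, 8] -> [0, 4, 2, 8]
Output sum: 14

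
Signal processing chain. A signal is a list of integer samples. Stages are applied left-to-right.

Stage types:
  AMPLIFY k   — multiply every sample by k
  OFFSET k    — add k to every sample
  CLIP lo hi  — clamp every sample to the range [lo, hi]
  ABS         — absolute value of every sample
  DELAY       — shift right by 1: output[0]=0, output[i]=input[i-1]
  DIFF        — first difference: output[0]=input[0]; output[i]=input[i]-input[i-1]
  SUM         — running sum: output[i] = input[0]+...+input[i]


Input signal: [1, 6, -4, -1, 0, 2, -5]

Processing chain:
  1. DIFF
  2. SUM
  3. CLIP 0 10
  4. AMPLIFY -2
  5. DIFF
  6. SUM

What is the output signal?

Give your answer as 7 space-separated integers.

Answer: -2 -12 0 0 0 -4 0

Derivation:
Input: [1, 6, -4, -1, 0, 2, -5]
Stage 1 (DIFF): s[0]=1, 6-1=5, -4-6=-10, -1--4=3, 0--1=1, 2-0=2, -5-2=-7 -> [1, 5, -10, 3, 1, 2, -7]
Stage 2 (SUM): sum[0..0]=1, sum[0..1]=6, sum[0..2]=-4, sum[0..3]=-1, sum[0..4]=0, sum[0..5]=2, sum[0..6]=-5 -> [1, 6, -4, -1, 0, 2, -5]
Stage 3 (CLIP 0 10): clip(1,0,10)=1, clip(6,0,10)=6, clip(-4,0,10)=0, clip(-1,0,10)=0, clip(0,0,10)=0, clip(2,0,10)=2, clip(-5,0,10)=0 -> [1, 6, 0, 0, 0, 2, 0]
Stage 4 (AMPLIFY -2): 1*-2=-2, 6*-2=-12, 0*-2=0, 0*-2=0, 0*-2=0, 2*-2=-4, 0*-2=0 -> [-2, -12, 0, 0, 0, -4, 0]
Stage 5 (DIFF): s[0]=-2, -12--2=-10, 0--12=12, 0-0=0, 0-0=0, -4-0=-4, 0--4=4 -> [-2, -10, 12, 0, 0, -4, 4]
Stage 6 (SUM): sum[0..0]=-2, sum[0..1]=-12, sum[0..2]=0, sum[0..3]=0, sum[0..4]=0, sum[0..5]=-4, sum[0..6]=0 -> [-2, -12, 0, 0, 0, -4, 0]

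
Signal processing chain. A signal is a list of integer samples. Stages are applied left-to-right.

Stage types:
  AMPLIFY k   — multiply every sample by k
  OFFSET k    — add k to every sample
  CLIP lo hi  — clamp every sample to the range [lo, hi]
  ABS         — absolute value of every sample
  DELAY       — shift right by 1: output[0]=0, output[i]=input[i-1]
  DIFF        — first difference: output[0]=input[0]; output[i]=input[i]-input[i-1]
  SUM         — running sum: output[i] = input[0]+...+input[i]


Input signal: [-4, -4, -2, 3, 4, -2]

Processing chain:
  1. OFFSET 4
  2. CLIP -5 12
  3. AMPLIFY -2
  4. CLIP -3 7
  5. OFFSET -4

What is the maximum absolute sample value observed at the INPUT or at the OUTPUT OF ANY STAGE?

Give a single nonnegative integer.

Answer: 16

Derivation:
Input: [-4, -4, -2, 3, 4, -2] (max |s|=4)
Stage 1 (OFFSET 4): -4+4=0, -4+4=0, -2+4=2, 3+4=7, 4+4=8, -2+4=2 -> [0, 0, 2, 7, 8, 2] (max |s|=8)
Stage 2 (CLIP -5 12): clip(0,-5,12)=0, clip(0,-5,12)=0, clip(2,-5,12)=2, clip(7,-5,12)=7, clip(8,-5,12)=8, clip(2,-5,12)=2 -> [0, 0, 2, 7, 8, 2] (max |s|=8)
Stage 3 (AMPLIFY -2): 0*-2=0, 0*-2=0, 2*-2=-4, 7*-2=-14, 8*-2=-16, 2*-2=-4 -> [0, 0, -4, -14, -16, -4] (max |s|=16)
Stage 4 (CLIP -3 7): clip(0,-3,7)=0, clip(0,-3,7)=0, clip(-4,-3,7)=-3, clip(-14,-3,7)=-3, clip(-16,-3,7)=-3, clip(-4,-3,7)=-3 -> [0, 0, -3, -3, -3, -3] (max |s|=3)
Stage 5 (OFFSET -4): 0+-4=-4, 0+-4=-4, -3+-4=-7, -3+-4=-7, -3+-4=-7, -3+-4=-7 -> [-4, -4, -7, -7, -7, -7] (max |s|=7)
Overall max amplitude: 16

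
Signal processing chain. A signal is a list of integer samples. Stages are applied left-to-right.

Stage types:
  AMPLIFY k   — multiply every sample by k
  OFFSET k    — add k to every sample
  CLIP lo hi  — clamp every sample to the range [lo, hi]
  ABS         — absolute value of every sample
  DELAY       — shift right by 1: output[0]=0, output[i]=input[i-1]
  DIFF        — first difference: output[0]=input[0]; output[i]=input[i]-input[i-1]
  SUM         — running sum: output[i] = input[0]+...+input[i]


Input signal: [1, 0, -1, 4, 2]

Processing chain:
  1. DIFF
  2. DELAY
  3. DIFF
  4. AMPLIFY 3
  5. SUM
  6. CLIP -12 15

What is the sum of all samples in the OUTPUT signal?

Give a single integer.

Input: [1, 0, -1, 4, 2]
Stage 1 (DIFF): s[0]=1, 0-1=-1, -1-0=-1, 4--1=5, 2-4=-2 -> [1, -1, -1, 5, -2]
Stage 2 (DELAY): [0, 1, -1, -1, 5] = [0, 1, -1, -1, 5] -> [0, 1, -1, -1, 5]
Stage 3 (DIFF): s[0]=0, 1-0=1, -1-1=-2, -1--1=0, 5--1=6 -> [0, 1, -2, 0, 6]
Stage 4 (AMPLIFY 3): 0*3=0, 1*3=3, -2*3=-6, 0*3=0, 6*3=18 -> [0, 3, -6, 0, 18]
Stage 5 (SUM): sum[0..0]=0, sum[0..1]=3, sum[0..2]=-3, sum[0..3]=-3, sum[0..4]=15 -> [0, 3, -3, -3, 15]
Stage 6 (CLIP -12 15): clip(0,-12,15)=0, clip(3,-12,15)=3, clip(-3,-12,15)=-3, clip(-3,-12,15)=-3, clip(15,-12,15)=15 -> [0, 3, -3, -3, 15]
Output sum: 12

Answer: 12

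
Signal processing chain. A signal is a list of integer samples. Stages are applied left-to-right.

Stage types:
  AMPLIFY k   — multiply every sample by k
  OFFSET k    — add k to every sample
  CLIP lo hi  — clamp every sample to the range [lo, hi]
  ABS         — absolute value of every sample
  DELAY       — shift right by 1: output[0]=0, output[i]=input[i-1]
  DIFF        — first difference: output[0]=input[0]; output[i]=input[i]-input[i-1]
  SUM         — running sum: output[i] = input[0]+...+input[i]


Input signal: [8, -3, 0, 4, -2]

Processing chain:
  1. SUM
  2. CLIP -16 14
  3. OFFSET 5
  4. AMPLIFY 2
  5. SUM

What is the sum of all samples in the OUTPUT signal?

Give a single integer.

Answer: 350

Derivation:
Input: [8, -3, 0, 4, -2]
Stage 1 (SUM): sum[0..0]=8, sum[0..1]=5, sum[0..2]=5, sum[0..3]=9, sum[0..4]=7 -> [8, 5, 5, 9, 7]
Stage 2 (CLIP -16 14): clip(8,-16,14)=8, clip(5,-16,14)=5, clip(5,-16,14)=5, clip(9,-16,14)=9, clip(7,-16,14)=7 -> [8, 5, 5, 9, 7]
Stage 3 (OFFSET 5): 8+5=13, 5+5=10, 5+5=10, 9+5=14, 7+5=12 -> [13, 10, 10, 14, 12]
Stage 4 (AMPLIFY 2): 13*2=26, 10*2=20, 10*2=20, 14*2=28, 12*2=24 -> [26, 20, 20, 28, 24]
Stage 5 (SUM): sum[0..0]=26, sum[0..1]=46, sum[0..2]=66, sum[0..3]=94, sum[0..4]=118 -> [26, 46, 66, 94, 118]
Output sum: 350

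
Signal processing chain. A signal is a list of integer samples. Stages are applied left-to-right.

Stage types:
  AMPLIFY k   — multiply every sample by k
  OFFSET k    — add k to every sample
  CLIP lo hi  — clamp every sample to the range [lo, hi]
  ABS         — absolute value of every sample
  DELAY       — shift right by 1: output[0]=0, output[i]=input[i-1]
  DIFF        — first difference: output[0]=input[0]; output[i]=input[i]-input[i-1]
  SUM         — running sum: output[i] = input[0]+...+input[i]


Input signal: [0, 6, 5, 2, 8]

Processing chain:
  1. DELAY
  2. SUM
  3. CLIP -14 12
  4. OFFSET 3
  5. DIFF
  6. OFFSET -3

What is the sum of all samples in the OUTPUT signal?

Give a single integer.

Answer: 0

Derivation:
Input: [0, 6, 5, 2, 8]
Stage 1 (DELAY): [0, 0, 6, 5, 2] = [0, 0, 6, 5, 2] -> [0, 0, 6, 5, 2]
Stage 2 (SUM): sum[0..0]=0, sum[0..1]=0, sum[0..2]=6, sum[0..3]=11, sum[0..4]=13 -> [0, 0, 6, 11, 13]
Stage 3 (CLIP -14 12): clip(0,-14,12)=0, clip(0,-14,12)=0, clip(6,-14,12)=6, clip(11,-14,12)=11, clip(13,-14,12)=12 -> [0, 0, 6, 11, 12]
Stage 4 (OFFSET 3): 0+3=3, 0+3=3, 6+3=9, 11+3=14, 12+3=15 -> [3, 3, 9, 14, 15]
Stage 5 (DIFF): s[0]=3, 3-3=0, 9-3=6, 14-9=5, 15-14=1 -> [3, 0, 6, 5, 1]
Stage 6 (OFFSET -3): 3+-3=0, 0+-3=-3, 6+-3=3, 5+-3=2, 1+-3=-2 -> [0, -3, 3, 2, -2]
Output sum: 0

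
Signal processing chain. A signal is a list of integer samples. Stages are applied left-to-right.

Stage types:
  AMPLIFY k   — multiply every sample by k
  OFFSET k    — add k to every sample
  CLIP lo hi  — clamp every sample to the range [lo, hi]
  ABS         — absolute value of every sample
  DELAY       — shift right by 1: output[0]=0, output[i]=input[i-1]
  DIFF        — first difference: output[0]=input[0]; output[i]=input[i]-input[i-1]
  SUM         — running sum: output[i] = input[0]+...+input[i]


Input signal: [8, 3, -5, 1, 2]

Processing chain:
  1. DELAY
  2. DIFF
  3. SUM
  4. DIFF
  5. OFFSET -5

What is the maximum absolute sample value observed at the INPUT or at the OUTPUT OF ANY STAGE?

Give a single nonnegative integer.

Answer: 13

Derivation:
Input: [8, 3, -5, 1, 2] (max |s|=8)
Stage 1 (DELAY): [0, 8, 3, -5, 1] = [0, 8, 3, -5, 1] -> [0, 8, 3, -5, 1] (max |s|=8)
Stage 2 (DIFF): s[0]=0, 8-0=8, 3-8=-5, -5-3=-8, 1--5=6 -> [0, 8, -5, -8, 6] (max |s|=8)
Stage 3 (SUM): sum[0..0]=0, sum[0..1]=8, sum[0..2]=3, sum[0..3]=-5, sum[0..4]=1 -> [0, 8, 3, -5, 1] (max |s|=8)
Stage 4 (DIFF): s[0]=0, 8-0=8, 3-8=-5, -5-3=-8, 1--5=6 -> [0, 8, -5, -8, 6] (max |s|=8)
Stage 5 (OFFSET -5): 0+-5=-5, 8+-5=3, -5+-5=-10, -8+-5=-13, 6+-5=1 -> [-5, 3, -10, -13, 1] (max |s|=13)
Overall max amplitude: 13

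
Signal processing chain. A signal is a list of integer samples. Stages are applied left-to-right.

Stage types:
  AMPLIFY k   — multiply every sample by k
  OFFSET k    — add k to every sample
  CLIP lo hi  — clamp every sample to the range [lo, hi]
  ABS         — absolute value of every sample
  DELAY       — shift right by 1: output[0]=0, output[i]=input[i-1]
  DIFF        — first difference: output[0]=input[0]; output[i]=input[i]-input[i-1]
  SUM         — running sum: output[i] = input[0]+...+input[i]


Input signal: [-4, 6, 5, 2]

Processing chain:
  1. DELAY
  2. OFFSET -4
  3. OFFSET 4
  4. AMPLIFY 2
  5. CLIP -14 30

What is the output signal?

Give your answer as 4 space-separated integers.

Answer: 0 -8 12 10

Derivation:
Input: [-4, 6, 5, 2]
Stage 1 (DELAY): [0, -4, 6, 5] = [0, -4, 6, 5] -> [0, -4, 6, 5]
Stage 2 (OFFSET -4): 0+-4=-4, -4+-4=-8, 6+-4=2, 5+-4=1 -> [-4, -8, 2, 1]
Stage 3 (OFFSET 4): -4+4=0, -8+4=-4, 2+4=6, 1+4=5 -> [0, -4, 6, 5]
Stage 4 (AMPLIFY 2): 0*2=0, -4*2=-8, 6*2=12, 5*2=10 -> [0, -8, 12, 10]
Stage 5 (CLIP -14 30): clip(0,-14,30)=0, clip(-8,-14,30)=-8, clip(12,-14,30)=12, clip(10,-14,30)=10 -> [0, -8, 12, 10]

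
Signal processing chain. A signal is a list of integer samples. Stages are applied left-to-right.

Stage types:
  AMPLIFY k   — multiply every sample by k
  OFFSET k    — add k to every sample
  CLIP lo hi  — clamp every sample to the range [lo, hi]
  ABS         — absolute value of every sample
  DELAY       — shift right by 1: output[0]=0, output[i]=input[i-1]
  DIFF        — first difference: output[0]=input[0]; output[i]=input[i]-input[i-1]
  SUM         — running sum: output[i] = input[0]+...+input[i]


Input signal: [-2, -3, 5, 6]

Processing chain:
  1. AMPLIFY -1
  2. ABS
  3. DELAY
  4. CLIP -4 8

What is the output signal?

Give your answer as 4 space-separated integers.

Input: [-2, -3, 5, 6]
Stage 1 (AMPLIFY -1): -2*-1=2, -3*-1=3, 5*-1=-5, 6*-1=-6 -> [2, 3, -5, -6]
Stage 2 (ABS): |2|=2, |3|=3, |-5|=5, |-6|=6 -> [2, 3, 5, 6]
Stage 3 (DELAY): [0, 2, 3, 5] = [0, 2, 3, 5] -> [0, 2, 3, 5]
Stage 4 (CLIP -4 8): clip(0,-4,8)=0, clip(2,-4,8)=2, clip(3,-4,8)=3, clip(5,-4,8)=5 -> [0, 2, 3, 5]

Answer: 0 2 3 5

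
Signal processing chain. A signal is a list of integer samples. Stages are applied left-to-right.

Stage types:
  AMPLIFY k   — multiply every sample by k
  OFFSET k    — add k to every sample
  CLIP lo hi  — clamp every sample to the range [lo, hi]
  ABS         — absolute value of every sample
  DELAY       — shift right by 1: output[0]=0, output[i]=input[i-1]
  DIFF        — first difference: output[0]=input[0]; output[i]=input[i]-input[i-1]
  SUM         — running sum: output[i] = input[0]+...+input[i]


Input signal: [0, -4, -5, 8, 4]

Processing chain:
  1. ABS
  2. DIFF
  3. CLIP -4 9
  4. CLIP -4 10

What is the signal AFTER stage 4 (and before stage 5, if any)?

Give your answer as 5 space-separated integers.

Input: [0, -4, -5, 8, 4]
Stage 1 (ABS): |0|=0, |-4|=4, |-5|=5, |8|=8, |4|=4 -> [0, 4, 5, 8, 4]
Stage 2 (DIFF): s[0]=0, 4-0=4, 5-4=1, 8-5=3, 4-8=-4 -> [0, 4, 1, 3, -4]
Stage 3 (CLIP -4 9): clip(0,-4,9)=0, clip(4,-4,9)=4, clip(1,-4,9)=1, clip(3,-4,9)=3, clip(-4,-4,9)=-4 -> [0, 4, 1, 3, -4]
Stage 4 (CLIP -4 10): clip(0,-4,10)=0, clip(4,-4,10)=4, clip(1,-4,10)=1, clip(3,-4,10)=3, clip(-4,-4,10)=-4 -> [0, 4, 1, 3, -4]

Answer: 0 4 1 3 -4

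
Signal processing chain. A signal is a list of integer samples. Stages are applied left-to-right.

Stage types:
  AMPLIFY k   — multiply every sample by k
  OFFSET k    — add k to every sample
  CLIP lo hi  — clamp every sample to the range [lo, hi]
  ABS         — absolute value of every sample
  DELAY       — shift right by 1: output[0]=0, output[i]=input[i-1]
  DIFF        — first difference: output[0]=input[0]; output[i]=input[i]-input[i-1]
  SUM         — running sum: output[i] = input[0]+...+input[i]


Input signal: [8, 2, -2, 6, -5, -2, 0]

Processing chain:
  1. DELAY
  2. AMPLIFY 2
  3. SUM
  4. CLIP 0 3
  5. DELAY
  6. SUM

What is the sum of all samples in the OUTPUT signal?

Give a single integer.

Input: [8, 2, -2, 6, -5, -2, 0]
Stage 1 (DELAY): [0, 8, 2, -2, 6, -5, -2] = [0, 8, 2, -2, 6, -5, -2] -> [0, 8, 2, -2, 6, -5, -2]
Stage 2 (AMPLIFY 2): 0*2=0, 8*2=16, 2*2=4, -2*2=-4, 6*2=12, -5*2=-10, -2*2=-4 -> [0, 16, 4, -4, 12, -10, -4]
Stage 3 (SUM): sum[0..0]=0, sum[0..1]=16, sum[0..2]=20, sum[0..3]=16, sum[0..4]=28, sum[0..5]=18, sum[0..6]=14 -> [0, 16, 20, 16, 28, 18, 14]
Stage 4 (CLIP 0 3): clip(0,0,3)=0, clip(16,0,3)=3, clip(20,0,3)=3, clip(16,0,3)=3, clip(28,0,3)=3, clip(18,0,3)=3, clip(14,0,3)=3 -> [0, 3, 3, 3, 3, 3, 3]
Stage 5 (DELAY): [0, 0, 3, 3, 3, 3, 3] = [0, 0, 3, 3, 3, 3, 3] -> [0, 0, 3, 3, 3, 3, 3]
Stage 6 (SUM): sum[0..0]=0, sum[0..1]=0, sum[0..2]=3, sum[0..3]=6, sum[0..4]=9, sum[0..5]=12, sum[0..6]=15 -> [0, 0, 3, 6, 9, 12, 15]
Output sum: 45

Answer: 45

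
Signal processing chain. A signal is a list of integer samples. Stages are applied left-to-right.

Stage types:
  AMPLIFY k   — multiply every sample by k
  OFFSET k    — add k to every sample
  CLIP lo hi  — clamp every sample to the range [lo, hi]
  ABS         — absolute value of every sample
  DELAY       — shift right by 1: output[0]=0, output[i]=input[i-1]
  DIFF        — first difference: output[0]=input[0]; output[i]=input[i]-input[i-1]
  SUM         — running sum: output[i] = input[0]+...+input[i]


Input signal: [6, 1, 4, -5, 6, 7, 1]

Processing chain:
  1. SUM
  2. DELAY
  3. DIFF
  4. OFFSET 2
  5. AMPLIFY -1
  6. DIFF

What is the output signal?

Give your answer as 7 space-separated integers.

Answer: -2 -6 5 -3 9 -11 -1

Derivation:
Input: [6, 1, 4, -5, 6, 7, 1]
Stage 1 (SUM): sum[0..0]=6, sum[0..1]=7, sum[0..2]=11, sum[0..3]=6, sum[0..4]=12, sum[0..5]=19, sum[0..6]=20 -> [6, 7, 11, 6, 12, 19, 20]
Stage 2 (DELAY): [0, 6, 7, 11, 6, 12, 19] = [0, 6, 7, 11, 6, 12, 19] -> [0, 6, 7, 11, 6, 12, 19]
Stage 3 (DIFF): s[0]=0, 6-0=6, 7-6=1, 11-7=4, 6-11=-5, 12-6=6, 19-12=7 -> [0, 6, 1, 4, -5, 6, 7]
Stage 4 (OFFSET 2): 0+2=2, 6+2=8, 1+2=3, 4+2=6, -5+2=-3, 6+2=8, 7+2=9 -> [2, 8, 3, 6, -3, 8, 9]
Stage 5 (AMPLIFY -1): 2*-1=-2, 8*-1=-8, 3*-1=-3, 6*-1=-6, -3*-1=3, 8*-1=-8, 9*-1=-9 -> [-2, -8, -3, -6, 3, -8, -9]
Stage 6 (DIFF): s[0]=-2, -8--2=-6, -3--8=5, -6--3=-3, 3--6=9, -8-3=-11, -9--8=-1 -> [-2, -6, 5, -3, 9, -11, -1]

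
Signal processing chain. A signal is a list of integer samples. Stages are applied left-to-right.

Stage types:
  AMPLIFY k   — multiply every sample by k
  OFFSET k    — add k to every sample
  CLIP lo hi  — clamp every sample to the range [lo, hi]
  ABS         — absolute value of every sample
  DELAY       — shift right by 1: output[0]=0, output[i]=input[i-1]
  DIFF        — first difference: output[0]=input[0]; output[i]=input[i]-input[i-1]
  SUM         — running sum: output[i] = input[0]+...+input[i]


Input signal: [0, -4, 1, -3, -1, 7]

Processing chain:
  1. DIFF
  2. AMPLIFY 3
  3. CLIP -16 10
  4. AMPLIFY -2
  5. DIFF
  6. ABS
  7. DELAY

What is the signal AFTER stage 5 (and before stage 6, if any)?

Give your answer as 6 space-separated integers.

Input: [0, -4, 1, -3, -1, 7]
Stage 1 (DIFF): s[0]=0, -4-0=-4, 1--4=5, -3-1=-4, -1--3=2, 7--1=8 -> [0, -4, 5, -4, 2, 8]
Stage 2 (AMPLIFY 3): 0*3=0, -4*3=-12, 5*3=15, -4*3=-12, 2*3=6, 8*3=24 -> [0, -12, 15, -12, 6, 24]
Stage 3 (CLIP -16 10): clip(0,-16,10)=0, clip(-12,-16,10)=-12, clip(15,-16,10)=10, clip(-12,-16,10)=-12, clip(6,-16,10)=6, clip(24,-16,10)=10 -> [0, -12, 10, -12, 6, 10]
Stage 4 (AMPLIFY -2): 0*-2=0, -12*-2=24, 10*-2=-20, -12*-2=24, 6*-2=-12, 10*-2=-20 -> [0, 24, -20, 24, -12, -20]
Stage 5 (DIFF): s[0]=0, 24-0=24, -20-24=-44, 24--20=44, -12-24=-36, -20--12=-8 -> [0, 24, -44, 44, -36, -8]

Answer: 0 24 -44 44 -36 -8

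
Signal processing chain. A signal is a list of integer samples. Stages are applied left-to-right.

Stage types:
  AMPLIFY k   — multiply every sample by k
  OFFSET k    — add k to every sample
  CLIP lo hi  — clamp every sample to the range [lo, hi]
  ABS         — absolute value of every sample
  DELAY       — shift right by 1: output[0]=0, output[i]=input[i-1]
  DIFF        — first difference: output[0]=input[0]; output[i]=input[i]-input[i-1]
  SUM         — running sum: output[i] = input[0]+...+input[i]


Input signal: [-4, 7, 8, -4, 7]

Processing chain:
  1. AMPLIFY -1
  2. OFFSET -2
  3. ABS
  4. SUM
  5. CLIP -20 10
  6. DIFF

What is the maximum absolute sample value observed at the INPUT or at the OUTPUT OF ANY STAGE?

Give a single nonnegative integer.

Input: [-4, 7, 8, -4, 7] (max |s|=8)
Stage 1 (AMPLIFY -1): -4*-1=4, 7*-1=-7, 8*-1=-8, -4*-1=4, 7*-1=-7 -> [4, -7, -8, 4, -7] (max |s|=8)
Stage 2 (OFFSET -2): 4+-2=2, -7+-2=-9, -8+-2=-10, 4+-2=2, -7+-2=-9 -> [2, -9, -10, 2, -9] (max |s|=10)
Stage 3 (ABS): |2|=2, |-9|=9, |-10|=10, |2|=2, |-9|=9 -> [2, 9, 10, 2, 9] (max |s|=10)
Stage 4 (SUM): sum[0..0]=2, sum[0..1]=11, sum[0..2]=21, sum[0..3]=23, sum[0..4]=32 -> [2, 11, 21, 23, 32] (max |s|=32)
Stage 5 (CLIP -20 10): clip(2,-20,10)=2, clip(11,-20,10)=10, clip(21,-20,10)=10, clip(23,-20,10)=10, clip(32,-20,10)=10 -> [2, 10, 10, 10, 10] (max |s|=10)
Stage 6 (DIFF): s[0]=2, 10-2=8, 10-10=0, 10-10=0, 10-10=0 -> [2, 8, 0, 0, 0] (max |s|=8)
Overall max amplitude: 32

Answer: 32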